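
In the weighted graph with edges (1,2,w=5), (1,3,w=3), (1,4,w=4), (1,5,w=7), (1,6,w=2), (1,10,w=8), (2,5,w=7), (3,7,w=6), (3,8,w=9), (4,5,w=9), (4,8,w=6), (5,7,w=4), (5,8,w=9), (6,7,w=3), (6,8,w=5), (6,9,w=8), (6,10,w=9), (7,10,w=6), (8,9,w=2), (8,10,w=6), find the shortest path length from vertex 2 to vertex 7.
10 (path: 2 -> 1 -> 6 -> 7; weights 5 + 2 + 3 = 10)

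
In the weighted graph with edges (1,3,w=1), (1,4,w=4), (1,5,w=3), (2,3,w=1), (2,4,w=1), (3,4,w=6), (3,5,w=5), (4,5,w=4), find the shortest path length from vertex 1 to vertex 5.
3 (path: 1 -> 5; weights 3 = 3)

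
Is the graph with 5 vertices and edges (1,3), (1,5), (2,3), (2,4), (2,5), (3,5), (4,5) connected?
Yes (BFS from 1 visits [1, 3, 5, 2, 4] — all 5 vertices reached)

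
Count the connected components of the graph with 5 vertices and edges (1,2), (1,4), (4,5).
2 (components: {1, 2, 4, 5}, {3})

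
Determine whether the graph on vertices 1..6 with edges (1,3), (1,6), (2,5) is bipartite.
Yes. Partition: {1, 2, 4}, {3, 5, 6}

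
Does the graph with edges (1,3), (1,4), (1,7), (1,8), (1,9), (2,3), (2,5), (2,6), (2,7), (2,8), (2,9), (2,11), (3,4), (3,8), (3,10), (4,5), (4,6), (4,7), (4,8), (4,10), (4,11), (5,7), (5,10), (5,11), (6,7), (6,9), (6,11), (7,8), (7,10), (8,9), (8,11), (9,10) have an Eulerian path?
No (10 vertices have odd degree: {1, 2, 3, 5, 6, 7, 8, 9, 10, 11}; Eulerian path requires 0 or 2)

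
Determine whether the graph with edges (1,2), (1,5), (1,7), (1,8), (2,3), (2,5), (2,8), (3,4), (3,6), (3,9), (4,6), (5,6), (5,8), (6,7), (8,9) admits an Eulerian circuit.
Yes (the graph is connected and all 9 vertices have even degree)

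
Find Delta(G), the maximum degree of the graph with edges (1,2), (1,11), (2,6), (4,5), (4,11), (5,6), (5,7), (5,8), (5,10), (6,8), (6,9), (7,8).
5 (attained at vertex 5)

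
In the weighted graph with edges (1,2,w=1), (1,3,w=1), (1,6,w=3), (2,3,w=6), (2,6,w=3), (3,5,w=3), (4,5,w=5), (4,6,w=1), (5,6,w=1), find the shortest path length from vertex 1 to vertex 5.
4 (path: 1 -> 3 -> 5; weights 1 + 3 = 4)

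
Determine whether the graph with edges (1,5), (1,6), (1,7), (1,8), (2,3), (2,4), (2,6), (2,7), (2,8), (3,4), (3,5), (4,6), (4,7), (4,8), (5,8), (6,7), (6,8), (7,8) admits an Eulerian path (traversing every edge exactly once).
No (6 vertices have odd degree: {2, 3, 4, 5, 6, 7}; Eulerian path requires 0 or 2)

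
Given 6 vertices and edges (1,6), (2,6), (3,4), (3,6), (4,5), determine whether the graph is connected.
Yes (BFS from 1 visits [1, 6, 2, 3, 4, 5] — all 6 vertices reached)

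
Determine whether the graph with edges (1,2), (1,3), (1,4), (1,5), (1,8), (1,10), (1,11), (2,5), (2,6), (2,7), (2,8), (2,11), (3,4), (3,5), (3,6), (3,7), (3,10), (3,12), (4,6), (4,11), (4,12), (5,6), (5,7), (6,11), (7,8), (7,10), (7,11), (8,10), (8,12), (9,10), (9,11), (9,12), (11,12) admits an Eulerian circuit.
No (10 vertices have odd degree: {1, 3, 4, 5, 6, 8, 9, 10, 11, 12}; Eulerian circuit requires 0)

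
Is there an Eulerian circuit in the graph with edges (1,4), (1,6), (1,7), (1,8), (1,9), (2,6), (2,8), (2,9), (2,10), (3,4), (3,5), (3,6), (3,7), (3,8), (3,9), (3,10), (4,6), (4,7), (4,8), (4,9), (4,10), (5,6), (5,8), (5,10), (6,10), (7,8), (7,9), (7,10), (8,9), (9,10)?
No (6 vertices have odd degree: {1, 3, 4, 8, 9, 10}; Eulerian circuit requires 0)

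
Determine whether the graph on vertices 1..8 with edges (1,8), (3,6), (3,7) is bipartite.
Yes. Partition: {1, 2, 3, 4, 5}, {6, 7, 8}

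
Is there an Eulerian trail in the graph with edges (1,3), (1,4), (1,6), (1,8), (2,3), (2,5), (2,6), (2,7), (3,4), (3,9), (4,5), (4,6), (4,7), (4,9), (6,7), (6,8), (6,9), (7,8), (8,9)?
Yes — and in fact it has an Eulerian circuit (the graph is connected and all 9 vertices have even degree)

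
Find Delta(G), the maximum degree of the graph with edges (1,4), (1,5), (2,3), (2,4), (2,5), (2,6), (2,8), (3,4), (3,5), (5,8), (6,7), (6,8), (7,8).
5 (attained at vertex 2)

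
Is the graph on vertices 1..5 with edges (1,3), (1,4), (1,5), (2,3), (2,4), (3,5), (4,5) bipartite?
No (odd cycle of length 3: 3 -> 1 -> 5 -> 3)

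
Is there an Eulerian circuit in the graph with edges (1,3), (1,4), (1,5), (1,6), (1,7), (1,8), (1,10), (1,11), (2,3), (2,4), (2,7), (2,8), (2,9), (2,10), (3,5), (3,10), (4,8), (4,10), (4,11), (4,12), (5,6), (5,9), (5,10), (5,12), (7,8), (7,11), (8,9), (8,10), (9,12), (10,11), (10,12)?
Yes (the graph is connected and all 12 vertices have even degree)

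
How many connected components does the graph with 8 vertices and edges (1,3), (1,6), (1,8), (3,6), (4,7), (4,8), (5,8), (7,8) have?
2 (components: {1, 3, 4, 5, 6, 7, 8}, {2})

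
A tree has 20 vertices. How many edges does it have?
19 (A tree on V vertices has V - 1 edges, so 20 - 1 = 19)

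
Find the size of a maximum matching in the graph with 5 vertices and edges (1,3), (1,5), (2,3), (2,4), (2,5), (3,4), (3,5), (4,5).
2 (matching: (1,3), (4,5); upper bound floor(n/2) = floor(5/2) = 2)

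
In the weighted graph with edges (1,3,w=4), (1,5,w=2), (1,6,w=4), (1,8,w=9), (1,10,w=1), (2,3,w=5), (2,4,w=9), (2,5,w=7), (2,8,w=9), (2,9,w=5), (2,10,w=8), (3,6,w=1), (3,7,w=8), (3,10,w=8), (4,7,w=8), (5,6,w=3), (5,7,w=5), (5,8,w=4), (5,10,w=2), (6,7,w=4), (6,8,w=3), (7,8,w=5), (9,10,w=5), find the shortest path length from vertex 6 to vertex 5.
3 (path: 6 -> 5; weights 3 = 3)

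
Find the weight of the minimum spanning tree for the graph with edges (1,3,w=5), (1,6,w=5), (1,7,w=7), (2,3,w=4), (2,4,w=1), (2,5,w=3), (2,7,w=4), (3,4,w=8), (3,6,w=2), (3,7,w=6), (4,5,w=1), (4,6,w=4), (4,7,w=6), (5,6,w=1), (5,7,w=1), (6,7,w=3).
11 (MST edges: (1,6,w=5), (2,4,w=1), (3,6,w=2), (4,5,w=1), (5,6,w=1), (5,7,w=1); sum of weights 5 + 1 + 2 + 1 + 1 + 1 = 11)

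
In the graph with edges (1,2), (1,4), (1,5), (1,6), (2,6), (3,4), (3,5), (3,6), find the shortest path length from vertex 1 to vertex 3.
2 (path: 1 -> 5 -> 3, 2 edges)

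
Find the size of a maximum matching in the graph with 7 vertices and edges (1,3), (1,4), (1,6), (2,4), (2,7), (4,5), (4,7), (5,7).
3 (matching: (1,6), (2,4), (5,7); upper bound floor(n/2) = floor(7/2) = 3)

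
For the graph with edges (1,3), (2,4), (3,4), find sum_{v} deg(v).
6 (handshake: sum of degrees = 2|E| = 2 x 3 = 6)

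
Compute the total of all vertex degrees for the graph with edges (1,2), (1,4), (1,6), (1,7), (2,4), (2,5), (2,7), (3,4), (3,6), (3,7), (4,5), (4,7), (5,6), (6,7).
28 (handshake: sum of degrees = 2|E| = 2 x 14 = 28)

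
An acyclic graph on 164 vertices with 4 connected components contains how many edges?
160 (Each of the 4 component trees on V_i vertices has V_i - 1 edges; summing gives V - C = 164 - 4 = 160)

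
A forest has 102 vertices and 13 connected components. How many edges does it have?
89 (Each of the 13 component trees on V_i vertices has V_i - 1 edges; summing gives V - C = 102 - 13 = 89)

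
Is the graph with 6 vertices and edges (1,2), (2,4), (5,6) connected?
No, it has 3 components: {1, 2, 4}, {3}, {5, 6}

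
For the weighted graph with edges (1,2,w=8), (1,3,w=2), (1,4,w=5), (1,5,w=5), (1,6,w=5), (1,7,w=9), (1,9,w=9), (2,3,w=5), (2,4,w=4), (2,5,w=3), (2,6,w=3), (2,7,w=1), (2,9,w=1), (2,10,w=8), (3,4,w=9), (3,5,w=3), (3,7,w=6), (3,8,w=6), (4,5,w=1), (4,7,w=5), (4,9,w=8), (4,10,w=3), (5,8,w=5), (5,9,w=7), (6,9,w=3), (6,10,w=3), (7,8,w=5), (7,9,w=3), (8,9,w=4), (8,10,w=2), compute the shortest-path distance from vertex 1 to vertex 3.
2 (path: 1 -> 3; weights 2 = 2)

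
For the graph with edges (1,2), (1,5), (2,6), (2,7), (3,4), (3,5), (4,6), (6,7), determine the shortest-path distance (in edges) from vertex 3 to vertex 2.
3 (path: 3 -> 4 -> 6 -> 2, 3 edges)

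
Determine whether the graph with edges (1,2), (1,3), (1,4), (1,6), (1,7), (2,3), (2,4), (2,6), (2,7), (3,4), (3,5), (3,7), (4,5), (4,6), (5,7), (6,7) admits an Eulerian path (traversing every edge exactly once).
No (6 vertices have odd degree: {1, 2, 3, 4, 5, 7}; Eulerian path requires 0 or 2)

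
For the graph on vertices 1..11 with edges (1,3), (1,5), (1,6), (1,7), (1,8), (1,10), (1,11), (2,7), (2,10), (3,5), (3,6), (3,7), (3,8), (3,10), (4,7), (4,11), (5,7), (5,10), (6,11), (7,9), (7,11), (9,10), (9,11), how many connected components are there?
1 (components: {1, 2, 3, 4, 5, 6, 7, 8, 9, 10, 11})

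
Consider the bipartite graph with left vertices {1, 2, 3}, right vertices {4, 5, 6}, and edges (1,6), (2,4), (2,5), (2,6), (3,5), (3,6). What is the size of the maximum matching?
3 (matching: (1,6), (2,4), (3,5); upper bound min(|L|,|R|) = min(3,3) = 3)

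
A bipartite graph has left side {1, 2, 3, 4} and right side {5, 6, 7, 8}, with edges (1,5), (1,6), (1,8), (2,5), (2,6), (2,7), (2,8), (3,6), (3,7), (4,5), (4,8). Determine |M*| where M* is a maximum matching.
4 (matching: (1,8), (2,7), (3,6), (4,5); upper bound min(|L|,|R|) = min(4,4) = 4)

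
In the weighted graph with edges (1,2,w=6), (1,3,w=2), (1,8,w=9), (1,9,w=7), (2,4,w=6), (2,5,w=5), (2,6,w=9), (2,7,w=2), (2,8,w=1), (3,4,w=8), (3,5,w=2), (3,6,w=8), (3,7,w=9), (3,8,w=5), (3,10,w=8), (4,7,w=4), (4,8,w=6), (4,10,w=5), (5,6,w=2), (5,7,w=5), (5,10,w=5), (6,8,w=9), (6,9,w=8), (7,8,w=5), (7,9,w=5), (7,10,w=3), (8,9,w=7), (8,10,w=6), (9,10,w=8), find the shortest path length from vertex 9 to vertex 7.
5 (path: 9 -> 7; weights 5 = 5)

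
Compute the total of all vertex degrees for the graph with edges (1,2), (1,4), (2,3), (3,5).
8 (handshake: sum of degrees = 2|E| = 2 x 4 = 8)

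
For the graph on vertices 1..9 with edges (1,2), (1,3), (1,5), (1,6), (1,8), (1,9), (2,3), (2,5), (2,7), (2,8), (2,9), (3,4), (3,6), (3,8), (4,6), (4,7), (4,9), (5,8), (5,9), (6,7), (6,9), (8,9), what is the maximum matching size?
4 (matching: (2,9), (3,4), (5,8), (6,7); upper bound floor(n/2) = floor(9/2) = 4)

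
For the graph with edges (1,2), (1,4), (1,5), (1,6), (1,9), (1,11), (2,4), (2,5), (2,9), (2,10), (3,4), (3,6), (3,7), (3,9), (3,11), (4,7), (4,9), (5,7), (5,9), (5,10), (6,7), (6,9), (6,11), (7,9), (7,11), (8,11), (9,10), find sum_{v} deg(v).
54 (handshake: sum of degrees = 2|E| = 2 x 27 = 54)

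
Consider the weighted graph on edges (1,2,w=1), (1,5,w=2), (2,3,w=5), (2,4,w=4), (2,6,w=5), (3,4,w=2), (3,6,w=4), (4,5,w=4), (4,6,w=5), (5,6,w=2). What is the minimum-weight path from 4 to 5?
4 (path: 4 -> 5; weights 4 = 4)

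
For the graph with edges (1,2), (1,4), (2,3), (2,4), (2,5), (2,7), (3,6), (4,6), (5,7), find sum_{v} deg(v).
18 (handshake: sum of degrees = 2|E| = 2 x 9 = 18)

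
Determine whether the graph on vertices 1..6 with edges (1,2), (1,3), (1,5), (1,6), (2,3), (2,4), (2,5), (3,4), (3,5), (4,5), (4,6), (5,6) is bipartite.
No (odd cycle of length 3: 5 -> 1 -> 3 -> 5)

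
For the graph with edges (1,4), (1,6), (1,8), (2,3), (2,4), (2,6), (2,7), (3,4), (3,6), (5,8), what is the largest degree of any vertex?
4 (attained at vertex 2)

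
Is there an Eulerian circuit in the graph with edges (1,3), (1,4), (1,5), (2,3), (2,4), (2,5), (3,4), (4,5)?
No (4 vertices have odd degree: {1, 2, 3, 5}; Eulerian circuit requires 0)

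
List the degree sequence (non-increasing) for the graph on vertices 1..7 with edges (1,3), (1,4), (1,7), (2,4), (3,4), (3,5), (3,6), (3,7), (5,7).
[5, 3, 3, 3, 2, 1, 1] (degrees: deg(1)=3, deg(2)=1, deg(3)=5, deg(4)=3, deg(5)=2, deg(6)=1, deg(7)=3)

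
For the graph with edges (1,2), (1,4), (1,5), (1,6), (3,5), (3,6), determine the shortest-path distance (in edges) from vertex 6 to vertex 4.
2 (path: 6 -> 1 -> 4, 2 edges)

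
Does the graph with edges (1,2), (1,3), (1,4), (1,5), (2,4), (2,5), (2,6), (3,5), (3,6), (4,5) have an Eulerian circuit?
No (2 vertices have odd degree: {3, 4}; Eulerian circuit requires 0)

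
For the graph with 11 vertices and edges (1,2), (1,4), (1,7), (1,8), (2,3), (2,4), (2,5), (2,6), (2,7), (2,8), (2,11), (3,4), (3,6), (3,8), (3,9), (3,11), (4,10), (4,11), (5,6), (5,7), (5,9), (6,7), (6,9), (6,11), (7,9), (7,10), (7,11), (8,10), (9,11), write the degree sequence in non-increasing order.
[8, 7, 6, 6, 6, 5, 5, 4, 4, 4, 3] (degrees: deg(1)=4, deg(2)=8, deg(3)=6, deg(4)=5, deg(5)=4, deg(6)=6, deg(7)=7, deg(8)=4, deg(9)=5, deg(10)=3, deg(11)=6)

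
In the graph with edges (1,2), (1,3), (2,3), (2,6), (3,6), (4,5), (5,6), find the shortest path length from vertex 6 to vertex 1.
2 (path: 6 -> 3 -> 1, 2 edges)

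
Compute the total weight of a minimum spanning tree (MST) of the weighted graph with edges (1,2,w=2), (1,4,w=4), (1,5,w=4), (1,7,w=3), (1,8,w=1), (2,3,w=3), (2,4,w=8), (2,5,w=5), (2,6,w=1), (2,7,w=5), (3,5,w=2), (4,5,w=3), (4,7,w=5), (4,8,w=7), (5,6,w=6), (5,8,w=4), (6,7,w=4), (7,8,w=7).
15 (MST edges: (1,2,w=2), (1,7,w=3), (1,8,w=1), (2,3,w=3), (2,6,w=1), (3,5,w=2), (4,5,w=3); sum of weights 2 + 3 + 1 + 3 + 1 + 2 + 3 = 15)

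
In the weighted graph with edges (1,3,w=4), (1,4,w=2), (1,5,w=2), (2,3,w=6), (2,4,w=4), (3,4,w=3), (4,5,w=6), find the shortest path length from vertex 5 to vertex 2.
8 (path: 5 -> 1 -> 4 -> 2; weights 2 + 2 + 4 = 8)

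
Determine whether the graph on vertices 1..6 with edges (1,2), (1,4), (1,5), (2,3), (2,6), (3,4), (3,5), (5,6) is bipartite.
Yes. Partition: {1, 3, 6}, {2, 4, 5}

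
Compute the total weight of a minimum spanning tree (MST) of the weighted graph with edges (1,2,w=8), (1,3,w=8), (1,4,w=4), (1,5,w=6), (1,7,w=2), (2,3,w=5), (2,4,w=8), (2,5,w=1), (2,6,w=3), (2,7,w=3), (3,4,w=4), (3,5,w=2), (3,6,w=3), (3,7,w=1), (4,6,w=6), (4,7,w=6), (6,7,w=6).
13 (MST edges: (1,4,w=4), (1,7,w=2), (2,5,w=1), (2,6,w=3), (3,5,w=2), (3,7,w=1); sum of weights 4 + 2 + 1 + 3 + 2 + 1 = 13)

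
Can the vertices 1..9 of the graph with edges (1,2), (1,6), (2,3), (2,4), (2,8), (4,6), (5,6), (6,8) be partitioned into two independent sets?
Yes. Partition: {1, 3, 4, 5, 7, 8, 9}, {2, 6}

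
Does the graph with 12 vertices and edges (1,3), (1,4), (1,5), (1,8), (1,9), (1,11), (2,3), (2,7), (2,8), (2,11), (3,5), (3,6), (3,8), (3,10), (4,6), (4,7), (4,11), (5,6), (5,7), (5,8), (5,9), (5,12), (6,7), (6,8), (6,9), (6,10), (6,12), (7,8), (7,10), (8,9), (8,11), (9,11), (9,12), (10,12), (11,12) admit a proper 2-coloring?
No (odd cycle of length 3: 8 -> 1 -> 9 -> 8)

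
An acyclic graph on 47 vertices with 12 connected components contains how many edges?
35 (Each of the 12 component trees on V_i vertices has V_i - 1 edges; summing gives V - C = 47 - 12 = 35)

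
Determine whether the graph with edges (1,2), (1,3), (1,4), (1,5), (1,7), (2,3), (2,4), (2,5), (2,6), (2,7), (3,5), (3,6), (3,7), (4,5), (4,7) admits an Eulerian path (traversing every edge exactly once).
Yes (the graph is connected and exactly 2 vertices have odd degree: {1, 3}; any Eulerian path must start and end at those)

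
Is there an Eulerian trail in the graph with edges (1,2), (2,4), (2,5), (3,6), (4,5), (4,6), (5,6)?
No (6 vertices have odd degree: {1, 2, 3, 4, 5, 6}; Eulerian path requires 0 or 2)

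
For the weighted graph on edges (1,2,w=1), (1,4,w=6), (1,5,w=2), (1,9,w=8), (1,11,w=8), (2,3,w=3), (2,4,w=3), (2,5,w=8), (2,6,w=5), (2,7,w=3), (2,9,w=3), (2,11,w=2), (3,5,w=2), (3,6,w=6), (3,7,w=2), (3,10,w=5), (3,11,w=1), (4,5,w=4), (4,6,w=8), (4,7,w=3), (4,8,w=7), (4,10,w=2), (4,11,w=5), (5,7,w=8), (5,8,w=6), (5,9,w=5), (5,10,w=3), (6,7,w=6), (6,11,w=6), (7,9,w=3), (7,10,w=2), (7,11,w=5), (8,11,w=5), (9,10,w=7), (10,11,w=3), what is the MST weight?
25 (MST edges: (1,2,w=1), (1,5,w=2), (2,6,w=5), (2,9,w=3), (2,11,w=2), (3,7,w=2), (3,11,w=1), (4,10,w=2), (7,10,w=2), (8,11,w=5); sum of weights 1 + 2 + 5 + 3 + 2 + 2 + 1 + 2 + 2 + 5 = 25)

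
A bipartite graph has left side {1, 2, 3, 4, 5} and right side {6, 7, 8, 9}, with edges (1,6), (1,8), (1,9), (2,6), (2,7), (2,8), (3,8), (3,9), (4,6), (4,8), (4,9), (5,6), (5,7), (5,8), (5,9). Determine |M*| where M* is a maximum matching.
4 (matching: (1,9), (2,8), (4,6), (5,7); upper bound min(|L|,|R|) = min(5,4) = 4)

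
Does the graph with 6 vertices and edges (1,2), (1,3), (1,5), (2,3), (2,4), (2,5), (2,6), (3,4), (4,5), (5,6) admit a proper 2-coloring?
No (odd cycle of length 3: 2 -> 1 -> 3 -> 2)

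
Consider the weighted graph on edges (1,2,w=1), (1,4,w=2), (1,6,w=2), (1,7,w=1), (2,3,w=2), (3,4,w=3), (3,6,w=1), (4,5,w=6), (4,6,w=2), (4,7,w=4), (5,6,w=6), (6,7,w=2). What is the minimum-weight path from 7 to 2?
2 (path: 7 -> 1 -> 2; weights 1 + 1 = 2)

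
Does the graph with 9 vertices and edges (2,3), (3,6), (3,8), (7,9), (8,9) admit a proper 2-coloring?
Yes. Partition: {1, 2, 4, 5, 6, 7, 8}, {3, 9}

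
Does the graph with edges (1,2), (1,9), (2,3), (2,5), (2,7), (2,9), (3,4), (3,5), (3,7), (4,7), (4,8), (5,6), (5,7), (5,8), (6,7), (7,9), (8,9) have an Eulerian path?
No (4 vertices have odd degree: {2, 4, 5, 8}; Eulerian path requires 0 or 2)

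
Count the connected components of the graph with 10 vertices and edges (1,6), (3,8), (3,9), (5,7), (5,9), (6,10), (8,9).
4 (components: {1, 6, 10}, {2}, {3, 5, 7, 8, 9}, {4})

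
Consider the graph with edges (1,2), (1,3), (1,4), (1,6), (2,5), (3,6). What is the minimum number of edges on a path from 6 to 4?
2 (path: 6 -> 1 -> 4, 2 edges)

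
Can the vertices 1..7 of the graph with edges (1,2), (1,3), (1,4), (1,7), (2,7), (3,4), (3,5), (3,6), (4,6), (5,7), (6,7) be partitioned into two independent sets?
No (odd cycle of length 3: 7 -> 1 -> 2 -> 7)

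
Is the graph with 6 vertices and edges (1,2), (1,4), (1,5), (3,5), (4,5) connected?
No, it has 2 components: {1, 2, 3, 4, 5}, {6}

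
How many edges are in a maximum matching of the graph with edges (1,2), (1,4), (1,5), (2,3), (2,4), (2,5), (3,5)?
2 (matching: (1,4), (2,5); upper bound floor(n/2) = floor(5/2) = 2)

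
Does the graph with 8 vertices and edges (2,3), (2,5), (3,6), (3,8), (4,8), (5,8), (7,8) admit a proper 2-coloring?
Yes. Partition: {1, 2, 6, 8}, {3, 4, 5, 7}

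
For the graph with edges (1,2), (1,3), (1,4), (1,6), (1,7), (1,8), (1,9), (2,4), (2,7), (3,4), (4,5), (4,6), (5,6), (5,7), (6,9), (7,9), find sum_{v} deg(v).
32 (handshake: sum of degrees = 2|E| = 2 x 16 = 32)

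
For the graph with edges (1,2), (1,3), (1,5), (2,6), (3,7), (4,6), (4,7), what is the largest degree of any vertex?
3 (attained at vertex 1)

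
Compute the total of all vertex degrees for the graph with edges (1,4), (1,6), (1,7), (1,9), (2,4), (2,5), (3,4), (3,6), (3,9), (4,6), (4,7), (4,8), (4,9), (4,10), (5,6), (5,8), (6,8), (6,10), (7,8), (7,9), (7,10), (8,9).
44 (handshake: sum of degrees = 2|E| = 2 x 22 = 44)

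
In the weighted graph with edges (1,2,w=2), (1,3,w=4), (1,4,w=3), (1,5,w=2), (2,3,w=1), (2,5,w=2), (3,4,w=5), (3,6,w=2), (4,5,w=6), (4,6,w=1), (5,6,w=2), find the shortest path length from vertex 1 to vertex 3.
3 (path: 1 -> 2 -> 3; weights 2 + 1 = 3)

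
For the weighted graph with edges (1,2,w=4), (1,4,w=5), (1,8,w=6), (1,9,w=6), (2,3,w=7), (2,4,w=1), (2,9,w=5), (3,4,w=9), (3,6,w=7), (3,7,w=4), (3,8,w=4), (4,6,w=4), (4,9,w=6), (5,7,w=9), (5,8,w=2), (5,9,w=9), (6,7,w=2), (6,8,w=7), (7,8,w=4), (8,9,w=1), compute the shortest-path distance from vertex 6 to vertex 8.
6 (path: 6 -> 7 -> 8; weights 2 + 4 = 6)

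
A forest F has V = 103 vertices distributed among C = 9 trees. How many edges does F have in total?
94 (Each of the 9 component trees on V_i vertices has V_i - 1 edges; summing gives V - C = 103 - 9 = 94)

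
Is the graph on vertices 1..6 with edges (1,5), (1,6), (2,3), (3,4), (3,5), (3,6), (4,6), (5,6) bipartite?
No (odd cycle of length 3: 5 -> 1 -> 6 -> 5)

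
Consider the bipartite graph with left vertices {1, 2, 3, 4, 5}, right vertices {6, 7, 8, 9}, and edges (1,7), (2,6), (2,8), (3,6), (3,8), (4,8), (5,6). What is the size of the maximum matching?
3 (matching: (1,7), (2,8), (3,6); upper bound min(|L|,|R|) = min(5,4) = 4)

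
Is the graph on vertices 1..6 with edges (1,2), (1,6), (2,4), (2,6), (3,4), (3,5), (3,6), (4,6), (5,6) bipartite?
No (odd cycle of length 3: 2 -> 1 -> 6 -> 2)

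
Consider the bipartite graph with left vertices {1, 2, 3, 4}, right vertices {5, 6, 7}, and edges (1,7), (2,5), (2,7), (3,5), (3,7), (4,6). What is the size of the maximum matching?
3 (matching: (1,7), (2,5), (4,6); upper bound min(|L|,|R|) = min(4,3) = 3)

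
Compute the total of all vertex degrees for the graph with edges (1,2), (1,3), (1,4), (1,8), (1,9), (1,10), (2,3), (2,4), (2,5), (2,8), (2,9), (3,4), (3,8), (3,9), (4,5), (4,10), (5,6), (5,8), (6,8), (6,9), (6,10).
42 (handshake: sum of degrees = 2|E| = 2 x 21 = 42)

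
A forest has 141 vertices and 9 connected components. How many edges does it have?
132 (Each of the 9 component trees on V_i vertices has V_i - 1 edges; summing gives V - C = 141 - 9 = 132)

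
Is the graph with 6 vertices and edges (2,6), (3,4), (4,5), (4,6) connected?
No, it has 2 components: {1}, {2, 3, 4, 5, 6}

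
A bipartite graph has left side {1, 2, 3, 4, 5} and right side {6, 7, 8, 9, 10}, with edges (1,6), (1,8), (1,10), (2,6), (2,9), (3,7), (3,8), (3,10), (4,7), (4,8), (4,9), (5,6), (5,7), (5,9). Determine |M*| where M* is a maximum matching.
5 (matching: (1,10), (2,9), (3,8), (4,7), (5,6); upper bound min(|L|,|R|) = min(5,5) = 5)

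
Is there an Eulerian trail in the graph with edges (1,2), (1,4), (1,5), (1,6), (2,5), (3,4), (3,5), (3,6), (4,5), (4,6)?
Yes (the graph is connected and exactly 2 vertices have odd degree: {3, 6}; any Eulerian path must start and end at those)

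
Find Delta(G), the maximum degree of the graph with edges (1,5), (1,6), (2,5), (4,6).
2 (attained at vertices 1, 5, 6)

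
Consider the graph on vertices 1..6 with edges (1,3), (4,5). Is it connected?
No, it has 4 components: {1, 3}, {2}, {4, 5}, {6}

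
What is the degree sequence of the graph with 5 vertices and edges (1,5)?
[1, 1, 0, 0, 0] (degrees: deg(1)=1, deg(2)=0, deg(3)=0, deg(4)=0, deg(5)=1)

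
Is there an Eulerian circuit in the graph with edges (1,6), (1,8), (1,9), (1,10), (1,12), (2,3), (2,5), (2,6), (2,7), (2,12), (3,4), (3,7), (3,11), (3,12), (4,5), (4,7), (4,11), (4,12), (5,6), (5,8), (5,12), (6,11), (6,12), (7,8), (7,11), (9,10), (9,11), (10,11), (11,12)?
No (12 vertices have odd degree: {1, 2, 3, 4, 5, 6, 7, 8, 9, 10, 11, 12}; Eulerian circuit requires 0)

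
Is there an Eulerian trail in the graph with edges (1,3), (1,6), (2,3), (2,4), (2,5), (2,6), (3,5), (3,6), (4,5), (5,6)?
Yes — and in fact it has an Eulerian circuit (the graph is connected and all 6 vertices have even degree)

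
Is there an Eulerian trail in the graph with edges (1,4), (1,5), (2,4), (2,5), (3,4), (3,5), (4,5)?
Yes — and in fact it has an Eulerian circuit (the graph is connected and all 5 vertices have even degree)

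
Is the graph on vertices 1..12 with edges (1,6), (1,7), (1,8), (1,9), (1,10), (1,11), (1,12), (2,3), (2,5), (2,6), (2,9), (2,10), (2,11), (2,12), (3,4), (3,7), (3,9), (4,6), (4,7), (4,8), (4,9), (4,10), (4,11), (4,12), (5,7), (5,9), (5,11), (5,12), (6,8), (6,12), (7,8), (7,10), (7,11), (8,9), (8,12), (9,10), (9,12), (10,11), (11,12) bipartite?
No (odd cycle of length 3: 11 -> 1 -> 10 -> 11)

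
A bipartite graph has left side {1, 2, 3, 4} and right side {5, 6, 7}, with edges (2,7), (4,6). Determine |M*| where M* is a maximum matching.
2 (matching: (2,7), (4,6); upper bound min(|L|,|R|) = min(4,3) = 3)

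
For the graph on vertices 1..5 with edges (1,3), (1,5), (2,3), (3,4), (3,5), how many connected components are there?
1 (components: {1, 2, 3, 4, 5})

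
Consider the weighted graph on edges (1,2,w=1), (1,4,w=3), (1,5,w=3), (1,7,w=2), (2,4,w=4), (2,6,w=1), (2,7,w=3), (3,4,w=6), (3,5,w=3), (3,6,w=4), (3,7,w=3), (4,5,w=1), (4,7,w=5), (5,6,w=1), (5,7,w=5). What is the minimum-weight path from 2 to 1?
1 (path: 2 -> 1; weights 1 = 1)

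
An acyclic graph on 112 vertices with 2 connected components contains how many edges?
110 (Each of the 2 component trees on V_i vertices has V_i - 1 edges; summing gives V - C = 112 - 2 = 110)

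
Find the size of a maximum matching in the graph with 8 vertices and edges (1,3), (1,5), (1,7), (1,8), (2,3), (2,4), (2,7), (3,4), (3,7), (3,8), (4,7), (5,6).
4 (matching: (1,8), (2,4), (3,7), (5,6); upper bound floor(n/2) = floor(8/2) = 4)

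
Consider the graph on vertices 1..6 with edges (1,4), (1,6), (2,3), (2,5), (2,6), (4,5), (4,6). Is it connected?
Yes (BFS from 1 visits [1, 4, 6, 5, 2, 3] — all 6 vertices reached)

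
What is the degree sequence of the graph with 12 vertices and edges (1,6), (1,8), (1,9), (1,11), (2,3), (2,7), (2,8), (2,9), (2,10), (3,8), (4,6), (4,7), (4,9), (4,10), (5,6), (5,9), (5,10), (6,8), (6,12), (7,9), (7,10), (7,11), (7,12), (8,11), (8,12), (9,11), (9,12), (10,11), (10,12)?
[7, 6, 6, 6, 5, 5, 5, 5, 4, 4, 3, 2] (degrees: deg(1)=4, deg(2)=5, deg(3)=2, deg(4)=4, deg(5)=3, deg(6)=5, deg(7)=6, deg(8)=6, deg(9)=7, deg(10)=6, deg(11)=5, deg(12)=5)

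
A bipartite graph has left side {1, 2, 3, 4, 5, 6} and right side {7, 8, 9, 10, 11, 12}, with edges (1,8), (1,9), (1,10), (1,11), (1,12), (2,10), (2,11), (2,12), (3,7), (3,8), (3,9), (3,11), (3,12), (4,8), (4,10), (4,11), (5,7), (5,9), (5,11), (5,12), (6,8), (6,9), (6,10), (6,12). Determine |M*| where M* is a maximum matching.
6 (matching: (1,12), (2,11), (3,9), (4,10), (5,7), (6,8); upper bound min(|L|,|R|) = min(6,6) = 6)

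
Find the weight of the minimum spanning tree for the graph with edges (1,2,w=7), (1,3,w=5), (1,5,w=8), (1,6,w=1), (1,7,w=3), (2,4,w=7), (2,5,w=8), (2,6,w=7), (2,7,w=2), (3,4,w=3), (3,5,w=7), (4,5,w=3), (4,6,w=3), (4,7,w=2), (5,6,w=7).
14 (MST edges: (1,6,w=1), (1,7,w=3), (2,7,w=2), (3,4,w=3), (4,5,w=3), (4,7,w=2); sum of weights 1 + 3 + 2 + 3 + 3 + 2 = 14)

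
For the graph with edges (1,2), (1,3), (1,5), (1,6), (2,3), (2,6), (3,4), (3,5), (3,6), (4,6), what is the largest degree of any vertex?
5 (attained at vertex 3)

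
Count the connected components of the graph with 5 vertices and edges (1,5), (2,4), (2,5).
2 (components: {1, 2, 4, 5}, {3})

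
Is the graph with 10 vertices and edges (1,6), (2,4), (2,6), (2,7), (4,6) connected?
No, it has 6 components: {1, 2, 4, 6, 7}, {3}, {5}, {8}, {9}, {10}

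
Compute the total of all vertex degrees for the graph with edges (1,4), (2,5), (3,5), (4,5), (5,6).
10 (handshake: sum of degrees = 2|E| = 2 x 5 = 10)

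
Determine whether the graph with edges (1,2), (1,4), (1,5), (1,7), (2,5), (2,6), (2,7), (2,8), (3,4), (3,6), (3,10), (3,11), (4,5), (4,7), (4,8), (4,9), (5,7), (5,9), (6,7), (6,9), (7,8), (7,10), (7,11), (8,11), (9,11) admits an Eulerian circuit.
No (2 vertices have odd degree: {2, 5}; Eulerian circuit requires 0)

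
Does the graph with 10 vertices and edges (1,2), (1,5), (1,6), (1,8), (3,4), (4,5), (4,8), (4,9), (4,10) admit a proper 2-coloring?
Yes. Partition: {1, 4, 7}, {2, 3, 5, 6, 8, 9, 10}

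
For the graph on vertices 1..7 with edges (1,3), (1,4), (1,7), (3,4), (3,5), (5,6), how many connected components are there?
2 (components: {1, 3, 4, 5, 6, 7}, {2})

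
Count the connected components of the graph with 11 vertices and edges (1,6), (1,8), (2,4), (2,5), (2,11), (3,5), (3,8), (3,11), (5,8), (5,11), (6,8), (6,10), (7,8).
2 (components: {1, 2, 3, 4, 5, 6, 7, 8, 10, 11}, {9})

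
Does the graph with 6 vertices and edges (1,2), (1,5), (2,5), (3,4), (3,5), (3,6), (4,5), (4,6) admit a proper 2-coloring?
No (odd cycle of length 3: 5 -> 1 -> 2 -> 5)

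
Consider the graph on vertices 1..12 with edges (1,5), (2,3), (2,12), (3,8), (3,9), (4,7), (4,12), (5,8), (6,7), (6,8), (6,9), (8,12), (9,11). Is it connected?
No, it has 2 components: {1, 2, 3, 4, 5, 6, 7, 8, 9, 11, 12}, {10}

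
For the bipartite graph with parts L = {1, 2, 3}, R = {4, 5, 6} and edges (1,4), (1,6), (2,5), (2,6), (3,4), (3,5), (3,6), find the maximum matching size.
3 (matching: (1,6), (2,5), (3,4); upper bound min(|L|,|R|) = min(3,3) = 3)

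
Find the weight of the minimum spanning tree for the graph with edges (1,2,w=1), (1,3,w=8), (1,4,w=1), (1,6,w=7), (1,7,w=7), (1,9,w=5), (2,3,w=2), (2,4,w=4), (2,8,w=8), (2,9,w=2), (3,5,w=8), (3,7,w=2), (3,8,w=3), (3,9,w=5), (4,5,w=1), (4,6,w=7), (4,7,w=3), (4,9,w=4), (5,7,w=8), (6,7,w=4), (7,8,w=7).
16 (MST edges: (1,2,w=1), (1,4,w=1), (2,3,w=2), (2,9,w=2), (3,7,w=2), (3,8,w=3), (4,5,w=1), (6,7,w=4); sum of weights 1 + 1 + 2 + 2 + 2 + 3 + 1 + 4 = 16)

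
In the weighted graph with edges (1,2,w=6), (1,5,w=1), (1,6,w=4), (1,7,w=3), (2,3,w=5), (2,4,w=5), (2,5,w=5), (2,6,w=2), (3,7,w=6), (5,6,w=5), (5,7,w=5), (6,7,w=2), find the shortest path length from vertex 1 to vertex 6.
4 (path: 1 -> 6; weights 4 = 4)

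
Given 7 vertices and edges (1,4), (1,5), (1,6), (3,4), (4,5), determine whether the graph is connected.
No, it has 3 components: {1, 3, 4, 5, 6}, {2}, {7}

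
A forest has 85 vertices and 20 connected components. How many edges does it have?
65 (Each of the 20 component trees on V_i vertices has V_i - 1 edges; summing gives V - C = 85 - 20 = 65)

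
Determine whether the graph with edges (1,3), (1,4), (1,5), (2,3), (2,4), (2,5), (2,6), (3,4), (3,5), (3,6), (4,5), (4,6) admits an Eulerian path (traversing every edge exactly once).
No (4 vertices have odd degree: {1, 3, 4, 6}; Eulerian path requires 0 or 2)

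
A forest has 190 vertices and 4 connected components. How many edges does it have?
186 (Each of the 4 component trees on V_i vertices has V_i - 1 edges; summing gives V - C = 190 - 4 = 186)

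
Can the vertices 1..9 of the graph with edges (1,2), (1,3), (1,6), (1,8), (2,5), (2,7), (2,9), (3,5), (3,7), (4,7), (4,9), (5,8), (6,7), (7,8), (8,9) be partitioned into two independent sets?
Yes. Partition: {1, 5, 7, 9}, {2, 3, 4, 6, 8}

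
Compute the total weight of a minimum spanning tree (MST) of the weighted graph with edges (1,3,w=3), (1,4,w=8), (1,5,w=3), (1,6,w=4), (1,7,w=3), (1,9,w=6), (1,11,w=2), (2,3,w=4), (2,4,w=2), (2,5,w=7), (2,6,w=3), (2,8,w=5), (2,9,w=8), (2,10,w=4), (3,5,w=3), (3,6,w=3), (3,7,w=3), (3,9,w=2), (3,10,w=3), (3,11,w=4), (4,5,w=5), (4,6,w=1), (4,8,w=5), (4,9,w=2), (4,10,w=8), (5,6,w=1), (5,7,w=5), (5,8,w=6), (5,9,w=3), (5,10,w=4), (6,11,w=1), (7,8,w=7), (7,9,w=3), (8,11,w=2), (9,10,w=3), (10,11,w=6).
19 (MST edges: (1,7,w=3), (1,11,w=2), (2,4,w=2), (3,9,w=2), (3,10,w=3), (4,6,w=1), (4,9,w=2), (5,6,w=1), (6,11,w=1), (8,11,w=2); sum of weights 3 + 2 + 2 + 2 + 3 + 1 + 2 + 1 + 1 + 2 = 19)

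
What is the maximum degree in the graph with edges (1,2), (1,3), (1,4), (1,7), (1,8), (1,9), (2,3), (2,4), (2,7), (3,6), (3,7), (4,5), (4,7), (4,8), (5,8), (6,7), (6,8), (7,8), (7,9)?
7 (attained at vertex 7)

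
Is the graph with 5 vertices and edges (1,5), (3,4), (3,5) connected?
No, it has 2 components: {1, 3, 4, 5}, {2}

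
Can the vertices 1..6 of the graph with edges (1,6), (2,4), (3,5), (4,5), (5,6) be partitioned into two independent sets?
Yes. Partition: {1, 2, 5}, {3, 4, 6}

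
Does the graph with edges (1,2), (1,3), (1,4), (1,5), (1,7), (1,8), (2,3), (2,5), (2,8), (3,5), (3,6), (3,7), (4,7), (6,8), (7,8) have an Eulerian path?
Yes (the graph is connected and exactly 2 vertices have odd degree: {3, 5}; any Eulerian path must start and end at those)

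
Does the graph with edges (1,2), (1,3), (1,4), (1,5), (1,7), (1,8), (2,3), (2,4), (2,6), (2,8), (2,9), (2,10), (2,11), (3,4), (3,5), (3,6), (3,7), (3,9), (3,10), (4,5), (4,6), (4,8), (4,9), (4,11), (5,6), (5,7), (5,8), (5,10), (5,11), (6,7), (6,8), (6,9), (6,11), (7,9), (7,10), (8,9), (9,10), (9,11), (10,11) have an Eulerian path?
Yes — and in fact it has an Eulerian circuit (the graph is connected and all 11 vertices have even degree)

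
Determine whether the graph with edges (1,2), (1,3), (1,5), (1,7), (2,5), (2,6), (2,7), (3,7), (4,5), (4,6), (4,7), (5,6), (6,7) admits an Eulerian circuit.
No (2 vertices have odd degree: {4, 7}; Eulerian circuit requires 0)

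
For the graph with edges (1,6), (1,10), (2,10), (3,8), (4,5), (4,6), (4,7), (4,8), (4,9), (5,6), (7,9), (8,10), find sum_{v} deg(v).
24 (handshake: sum of degrees = 2|E| = 2 x 12 = 24)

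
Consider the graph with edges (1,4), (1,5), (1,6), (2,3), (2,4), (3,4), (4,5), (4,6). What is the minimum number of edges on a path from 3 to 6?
2 (path: 3 -> 4 -> 6, 2 edges)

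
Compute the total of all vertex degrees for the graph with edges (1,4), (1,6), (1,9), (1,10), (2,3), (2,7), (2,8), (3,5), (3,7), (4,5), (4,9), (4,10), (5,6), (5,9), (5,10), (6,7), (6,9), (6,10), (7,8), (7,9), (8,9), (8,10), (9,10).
46 (handshake: sum of degrees = 2|E| = 2 x 23 = 46)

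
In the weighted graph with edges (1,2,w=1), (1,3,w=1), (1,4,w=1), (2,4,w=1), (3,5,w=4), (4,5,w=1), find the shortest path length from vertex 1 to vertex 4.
1 (path: 1 -> 4; weights 1 = 1)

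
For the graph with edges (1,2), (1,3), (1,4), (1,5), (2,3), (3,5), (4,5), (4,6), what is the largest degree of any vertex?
4 (attained at vertex 1)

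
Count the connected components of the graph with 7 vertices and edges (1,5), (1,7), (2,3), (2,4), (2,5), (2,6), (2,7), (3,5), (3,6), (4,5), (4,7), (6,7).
1 (components: {1, 2, 3, 4, 5, 6, 7})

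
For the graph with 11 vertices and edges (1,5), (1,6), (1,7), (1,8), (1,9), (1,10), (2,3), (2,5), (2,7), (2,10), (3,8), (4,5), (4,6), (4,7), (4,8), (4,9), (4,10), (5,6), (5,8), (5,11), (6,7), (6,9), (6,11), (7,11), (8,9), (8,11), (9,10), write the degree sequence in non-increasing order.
[6, 6, 6, 6, 6, 5, 5, 4, 4, 4, 2] (degrees: deg(1)=6, deg(2)=4, deg(3)=2, deg(4)=6, deg(5)=6, deg(6)=6, deg(7)=5, deg(8)=6, deg(9)=5, deg(10)=4, deg(11)=4)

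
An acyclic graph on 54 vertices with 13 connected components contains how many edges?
41 (Each of the 13 component trees on V_i vertices has V_i - 1 edges; summing gives V - C = 54 - 13 = 41)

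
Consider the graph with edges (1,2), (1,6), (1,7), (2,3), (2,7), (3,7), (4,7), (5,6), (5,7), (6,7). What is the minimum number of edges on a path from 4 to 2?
2 (path: 4 -> 7 -> 2, 2 edges)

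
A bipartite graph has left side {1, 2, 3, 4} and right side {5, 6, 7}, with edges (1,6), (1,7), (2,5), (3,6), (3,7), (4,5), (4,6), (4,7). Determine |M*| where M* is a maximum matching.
3 (matching: (1,7), (2,5), (3,6); upper bound min(|L|,|R|) = min(4,3) = 3)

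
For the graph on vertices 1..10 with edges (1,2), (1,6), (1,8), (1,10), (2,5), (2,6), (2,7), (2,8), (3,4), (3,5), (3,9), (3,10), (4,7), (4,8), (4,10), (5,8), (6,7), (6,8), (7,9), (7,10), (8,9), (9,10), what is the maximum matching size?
5 (matching: (1,10), (2,5), (3,9), (4,8), (6,7); upper bound floor(n/2) = floor(10/2) = 5)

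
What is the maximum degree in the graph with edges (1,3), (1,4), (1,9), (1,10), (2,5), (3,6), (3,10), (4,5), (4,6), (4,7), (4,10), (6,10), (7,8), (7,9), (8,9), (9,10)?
5 (attained at vertices 4, 10)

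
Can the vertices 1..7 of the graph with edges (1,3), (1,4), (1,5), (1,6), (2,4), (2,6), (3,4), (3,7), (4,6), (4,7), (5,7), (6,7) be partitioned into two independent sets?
No (odd cycle of length 3: 3 -> 1 -> 4 -> 3)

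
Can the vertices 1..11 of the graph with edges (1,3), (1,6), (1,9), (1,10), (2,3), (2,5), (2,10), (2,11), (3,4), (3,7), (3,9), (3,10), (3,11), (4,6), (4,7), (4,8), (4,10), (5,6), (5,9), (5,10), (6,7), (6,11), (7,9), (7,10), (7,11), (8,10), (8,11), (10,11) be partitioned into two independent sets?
No (odd cycle of length 3: 10 -> 1 -> 3 -> 10)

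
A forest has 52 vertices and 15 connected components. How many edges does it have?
37 (Each of the 15 component trees on V_i vertices has V_i - 1 edges; summing gives V - C = 52 - 15 = 37)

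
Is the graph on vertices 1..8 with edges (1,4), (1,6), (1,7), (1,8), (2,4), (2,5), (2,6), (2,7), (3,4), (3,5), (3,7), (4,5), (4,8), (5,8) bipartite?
No (odd cycle of length 3: 8 -> 1 -> 4 -> 8)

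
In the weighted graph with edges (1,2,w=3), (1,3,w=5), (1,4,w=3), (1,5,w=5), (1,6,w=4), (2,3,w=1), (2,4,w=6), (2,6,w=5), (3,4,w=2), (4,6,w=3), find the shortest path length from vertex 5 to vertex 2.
8 (path: 5 -> 1 -> 2; weights 5 + 3 = 8)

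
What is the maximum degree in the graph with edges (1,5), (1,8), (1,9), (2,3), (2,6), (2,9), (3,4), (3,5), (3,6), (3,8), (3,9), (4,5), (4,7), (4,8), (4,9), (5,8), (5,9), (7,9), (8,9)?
7 (attained at vertex 9)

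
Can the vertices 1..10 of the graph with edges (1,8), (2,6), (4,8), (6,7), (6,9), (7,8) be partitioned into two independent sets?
Yes. Partition: {1, 2, 3, 4, 5, 7, 9, 10}, {6, 8}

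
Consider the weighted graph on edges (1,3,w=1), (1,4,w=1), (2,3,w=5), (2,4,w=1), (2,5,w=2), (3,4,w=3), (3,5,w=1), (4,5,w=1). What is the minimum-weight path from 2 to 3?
3 (path: 2 -> 5 -> 3; weights 2 + 1 = 3)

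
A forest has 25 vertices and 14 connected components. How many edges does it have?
11 (Each of the 14 component trees on V_i vertices has V_i - 1 edges; summing gives V - C = 25 - 14 = 11)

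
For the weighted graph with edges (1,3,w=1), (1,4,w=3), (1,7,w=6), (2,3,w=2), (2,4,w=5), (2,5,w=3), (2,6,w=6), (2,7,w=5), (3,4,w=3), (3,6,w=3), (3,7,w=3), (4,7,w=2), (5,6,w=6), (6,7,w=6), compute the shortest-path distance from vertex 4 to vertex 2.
5 (path: 4 -> 2; weights 5 = 5)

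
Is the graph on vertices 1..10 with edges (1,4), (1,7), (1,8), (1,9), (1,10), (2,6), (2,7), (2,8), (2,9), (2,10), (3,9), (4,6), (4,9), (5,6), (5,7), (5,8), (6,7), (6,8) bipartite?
No (odd cycle of length 3: 4 -> 1 -> 9 -> 4)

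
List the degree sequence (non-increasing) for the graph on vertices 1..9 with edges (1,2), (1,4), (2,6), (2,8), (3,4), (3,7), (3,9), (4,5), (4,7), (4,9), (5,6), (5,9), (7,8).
[5, 3, 3, 3, 3, 3, 2, 2, 2] (degrees: deg(1)=2, deg(2)=3, deg(3)=3, deg(4)=5, deg(5)=3, deg(6)=2, deg(7)=3, deg(8)=2, deg(9)=3)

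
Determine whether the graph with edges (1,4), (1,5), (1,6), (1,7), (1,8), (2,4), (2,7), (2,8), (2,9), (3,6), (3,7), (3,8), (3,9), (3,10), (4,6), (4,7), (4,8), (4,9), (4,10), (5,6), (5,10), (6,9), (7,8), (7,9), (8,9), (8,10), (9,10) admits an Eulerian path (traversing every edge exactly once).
No (8 vertices have odd degree: {1, 3, 4, 5, 6, 8, 9, 10}; Eulerian path requires 0 or 2)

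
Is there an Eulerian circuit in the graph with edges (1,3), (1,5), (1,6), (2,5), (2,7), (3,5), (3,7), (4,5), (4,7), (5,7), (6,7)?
No (4 vertices have odd degree: {1, 3, 5, 7}; Eulerian circuit requires 0)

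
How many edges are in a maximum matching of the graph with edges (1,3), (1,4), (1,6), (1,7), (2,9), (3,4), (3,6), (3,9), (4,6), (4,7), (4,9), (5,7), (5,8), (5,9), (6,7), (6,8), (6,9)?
4 (matching: (1,7), (3,4), (5,8), (6,9); upper bound floor(n/2) = floor(9/2) = 4)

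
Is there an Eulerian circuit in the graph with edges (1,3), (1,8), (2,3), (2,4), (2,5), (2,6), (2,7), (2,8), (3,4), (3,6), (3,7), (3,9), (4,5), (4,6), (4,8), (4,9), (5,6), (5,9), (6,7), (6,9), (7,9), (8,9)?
Yes (the graph is connected and all 9 vertices have even degree)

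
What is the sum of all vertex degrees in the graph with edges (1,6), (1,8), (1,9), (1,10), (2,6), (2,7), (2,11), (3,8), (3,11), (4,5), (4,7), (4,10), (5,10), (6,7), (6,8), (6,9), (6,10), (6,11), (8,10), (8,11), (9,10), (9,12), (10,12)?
46 (handshake: sum of degrees = 2|E| = 2 x 23 = 46)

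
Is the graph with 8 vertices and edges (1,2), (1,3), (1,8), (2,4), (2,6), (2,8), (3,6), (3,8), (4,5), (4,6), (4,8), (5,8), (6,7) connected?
Yes (BFS from 1 visits [1, 2, 3, 8, 4, 6, 5, 7] — all 8 vertices reached)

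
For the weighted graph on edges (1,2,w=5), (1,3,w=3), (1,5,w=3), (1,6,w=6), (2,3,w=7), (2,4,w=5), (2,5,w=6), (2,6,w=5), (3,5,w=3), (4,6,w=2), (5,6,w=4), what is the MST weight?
17 (MST edges: (1,2,w=5), (1,3,w=3), (1,5,w=3), (4,6,w=2), (5,6,w=4); sum of weights 5 + 3 + 3 + 2 + 4 = 17)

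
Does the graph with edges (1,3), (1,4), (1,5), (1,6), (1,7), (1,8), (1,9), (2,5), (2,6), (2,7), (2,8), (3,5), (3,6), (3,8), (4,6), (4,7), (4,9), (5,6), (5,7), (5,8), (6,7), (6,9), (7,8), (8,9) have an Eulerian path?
Yes (the graph is connected and exactly 2 vertices have odd degree: {1, 6}; any Eulerian path must start and end at those)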